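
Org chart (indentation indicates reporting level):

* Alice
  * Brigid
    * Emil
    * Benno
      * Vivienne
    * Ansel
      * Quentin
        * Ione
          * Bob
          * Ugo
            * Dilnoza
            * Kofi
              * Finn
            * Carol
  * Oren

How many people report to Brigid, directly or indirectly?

12

Brigid directly manages Emil, Benno, Ansel. Emil has no reports. Under Benno: Vivienne (1). Under Ansel: Quentin, Ione, Ugo, Carol, Kofi, Finn, Dilnoza, Bob (8). So Brigid's organization is 3 direct reports plus everyone under them: 1 + 2 + 9 = 12.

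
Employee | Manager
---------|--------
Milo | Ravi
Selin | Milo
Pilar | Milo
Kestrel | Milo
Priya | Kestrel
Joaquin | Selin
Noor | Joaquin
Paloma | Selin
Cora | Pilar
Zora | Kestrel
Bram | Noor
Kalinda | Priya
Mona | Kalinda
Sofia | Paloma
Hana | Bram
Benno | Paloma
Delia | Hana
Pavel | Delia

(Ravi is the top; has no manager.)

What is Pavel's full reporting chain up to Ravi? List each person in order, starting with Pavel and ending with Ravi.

Pavel -> Delia -> Hana -> Bram -> Noor -> Joaquin -> Selin -> Milo -> Ravi

Pavel reports to Delia. Delia reports to Hana. Hana reports to Bram. Bram reports to Noor. Noor reports to Joaquin. Joaquin reports to Selin. Selin reports to Milo. Milo reports to Ravi. Ravi is at the top.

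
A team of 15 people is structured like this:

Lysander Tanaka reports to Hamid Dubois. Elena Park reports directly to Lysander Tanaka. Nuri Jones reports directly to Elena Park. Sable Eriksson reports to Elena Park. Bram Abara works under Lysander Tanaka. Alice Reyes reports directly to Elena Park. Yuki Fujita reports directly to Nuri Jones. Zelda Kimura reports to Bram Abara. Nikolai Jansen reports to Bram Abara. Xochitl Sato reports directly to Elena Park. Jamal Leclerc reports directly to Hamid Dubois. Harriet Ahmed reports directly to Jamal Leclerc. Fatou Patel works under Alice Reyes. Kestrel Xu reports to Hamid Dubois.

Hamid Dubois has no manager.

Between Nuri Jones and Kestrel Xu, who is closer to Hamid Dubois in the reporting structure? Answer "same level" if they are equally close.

Kestrel Xu

Nuri Jones is 3 levels below Hamid Dubois; Kestrel Xu is 1. Kestrel Xu is higher.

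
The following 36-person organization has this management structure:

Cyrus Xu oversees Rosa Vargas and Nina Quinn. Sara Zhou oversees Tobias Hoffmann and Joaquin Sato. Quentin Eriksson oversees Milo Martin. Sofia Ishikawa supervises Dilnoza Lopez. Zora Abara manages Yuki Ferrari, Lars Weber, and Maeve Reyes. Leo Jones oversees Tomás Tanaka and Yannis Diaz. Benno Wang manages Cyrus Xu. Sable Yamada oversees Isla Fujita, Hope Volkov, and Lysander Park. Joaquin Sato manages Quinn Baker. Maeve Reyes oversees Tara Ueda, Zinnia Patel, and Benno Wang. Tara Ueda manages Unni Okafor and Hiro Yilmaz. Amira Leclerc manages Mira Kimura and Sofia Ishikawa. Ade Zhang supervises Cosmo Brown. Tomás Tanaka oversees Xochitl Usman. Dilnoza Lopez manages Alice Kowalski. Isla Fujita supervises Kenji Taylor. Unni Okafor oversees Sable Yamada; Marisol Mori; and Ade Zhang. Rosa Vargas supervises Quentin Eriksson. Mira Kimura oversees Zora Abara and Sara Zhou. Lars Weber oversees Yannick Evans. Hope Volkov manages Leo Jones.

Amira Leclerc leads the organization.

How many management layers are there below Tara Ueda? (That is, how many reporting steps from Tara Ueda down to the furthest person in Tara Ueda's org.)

6

The longest chain under Tara Ueda runs Tara Ueda → Unni Okafor → Sable Yamada → Hope Volkov → Leo Jones → Tomás Tanaka → Xochitl Usman, which is 6 levels below Tara Ueda.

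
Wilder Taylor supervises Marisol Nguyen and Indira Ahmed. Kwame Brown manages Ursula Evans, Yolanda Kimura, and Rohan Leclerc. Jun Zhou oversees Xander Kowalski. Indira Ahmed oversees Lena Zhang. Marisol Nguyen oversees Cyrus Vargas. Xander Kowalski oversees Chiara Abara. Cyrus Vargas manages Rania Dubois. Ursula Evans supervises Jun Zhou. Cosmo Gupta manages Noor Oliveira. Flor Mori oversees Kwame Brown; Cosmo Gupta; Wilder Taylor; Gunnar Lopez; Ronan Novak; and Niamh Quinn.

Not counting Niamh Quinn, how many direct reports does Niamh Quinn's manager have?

5

Niamh Quinn reports to Flor Mori. Flor Mori's other direct reports are Kwame Brown, Cosmo Gupta, Wilder Taylor, Gunnar Lopez, Ronan Novak — 5 peers.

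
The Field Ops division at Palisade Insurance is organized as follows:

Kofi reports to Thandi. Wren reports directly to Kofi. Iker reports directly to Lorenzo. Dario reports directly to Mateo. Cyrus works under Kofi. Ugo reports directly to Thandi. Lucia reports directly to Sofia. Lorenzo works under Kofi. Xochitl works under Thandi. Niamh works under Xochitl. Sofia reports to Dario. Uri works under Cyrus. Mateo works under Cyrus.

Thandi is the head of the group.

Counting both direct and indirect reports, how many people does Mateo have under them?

Mateo directly manages Dario. Under Dario: Sofia, Lucia (2). That's 3 in total.

3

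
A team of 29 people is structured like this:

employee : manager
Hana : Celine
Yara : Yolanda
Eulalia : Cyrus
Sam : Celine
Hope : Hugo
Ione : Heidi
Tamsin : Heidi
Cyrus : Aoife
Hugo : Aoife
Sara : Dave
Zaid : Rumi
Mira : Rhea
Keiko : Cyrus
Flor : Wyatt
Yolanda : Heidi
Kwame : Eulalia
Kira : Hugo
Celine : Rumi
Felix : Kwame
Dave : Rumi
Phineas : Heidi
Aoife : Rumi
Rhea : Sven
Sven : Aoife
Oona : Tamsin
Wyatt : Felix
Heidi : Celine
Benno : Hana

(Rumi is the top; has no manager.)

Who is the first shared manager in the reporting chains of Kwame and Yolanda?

Rumi

Kwame's chain of managers is Eulalia, Cyrus, Aoife, Rumi. Yolanda's chain of managers is Heidi, Celine, Rumi. The first manager that appears in both chains is Rumi.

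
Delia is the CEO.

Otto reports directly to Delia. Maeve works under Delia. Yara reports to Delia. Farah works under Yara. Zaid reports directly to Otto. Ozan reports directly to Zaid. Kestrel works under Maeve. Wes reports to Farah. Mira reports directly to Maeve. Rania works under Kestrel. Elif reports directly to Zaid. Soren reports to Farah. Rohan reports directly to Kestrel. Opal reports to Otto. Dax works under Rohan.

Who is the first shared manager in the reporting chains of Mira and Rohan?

Mira's chain of managers is Maeve, Delia. Rohan's chain of managers is Kestrel, Maeve, Delia. The first manager that appears in both chains is Maeve.

Maeve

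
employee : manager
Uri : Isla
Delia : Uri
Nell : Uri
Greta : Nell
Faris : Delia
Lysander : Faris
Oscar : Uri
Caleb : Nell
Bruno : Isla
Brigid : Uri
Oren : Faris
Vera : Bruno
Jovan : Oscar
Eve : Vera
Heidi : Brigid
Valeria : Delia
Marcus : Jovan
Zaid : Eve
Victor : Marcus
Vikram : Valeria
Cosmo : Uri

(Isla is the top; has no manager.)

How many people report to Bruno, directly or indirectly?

3

Bruno directly manages Vera. Under Vera: Eve, Zaid (2). That's 3 in total.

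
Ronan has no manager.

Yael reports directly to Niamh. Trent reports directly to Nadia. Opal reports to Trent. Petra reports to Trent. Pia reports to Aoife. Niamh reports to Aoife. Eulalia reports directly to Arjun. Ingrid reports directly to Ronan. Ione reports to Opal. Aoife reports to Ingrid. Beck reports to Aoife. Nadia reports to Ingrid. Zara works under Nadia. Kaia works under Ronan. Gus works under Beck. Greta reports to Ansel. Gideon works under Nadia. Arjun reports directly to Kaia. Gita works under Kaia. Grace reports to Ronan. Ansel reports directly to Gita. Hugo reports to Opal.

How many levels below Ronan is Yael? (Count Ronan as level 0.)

Chain from Yael up to Ronan: Yael → Niamh → Aoife → Ingrid → Ronan. That is 4 steps up, so Yael is 4 levels below Ronan.

4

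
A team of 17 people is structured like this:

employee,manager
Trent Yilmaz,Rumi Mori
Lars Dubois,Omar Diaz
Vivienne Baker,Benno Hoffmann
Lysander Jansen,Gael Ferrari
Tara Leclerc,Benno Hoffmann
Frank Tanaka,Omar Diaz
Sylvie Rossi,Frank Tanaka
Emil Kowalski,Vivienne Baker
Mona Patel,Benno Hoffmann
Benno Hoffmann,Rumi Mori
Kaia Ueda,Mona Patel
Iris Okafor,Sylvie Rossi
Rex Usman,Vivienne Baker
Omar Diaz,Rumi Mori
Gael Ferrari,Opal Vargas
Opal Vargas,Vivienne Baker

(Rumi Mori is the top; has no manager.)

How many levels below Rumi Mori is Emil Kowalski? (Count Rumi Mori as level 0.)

3

Chain from Emil Kowalski up to Rumi Mori: Emil Kowalski → Vivienne Baker → Benno Hoffmann → Rumi Mori. That is 3 steps up, so Emil Kowalski is 3 levels below Rumi Mori.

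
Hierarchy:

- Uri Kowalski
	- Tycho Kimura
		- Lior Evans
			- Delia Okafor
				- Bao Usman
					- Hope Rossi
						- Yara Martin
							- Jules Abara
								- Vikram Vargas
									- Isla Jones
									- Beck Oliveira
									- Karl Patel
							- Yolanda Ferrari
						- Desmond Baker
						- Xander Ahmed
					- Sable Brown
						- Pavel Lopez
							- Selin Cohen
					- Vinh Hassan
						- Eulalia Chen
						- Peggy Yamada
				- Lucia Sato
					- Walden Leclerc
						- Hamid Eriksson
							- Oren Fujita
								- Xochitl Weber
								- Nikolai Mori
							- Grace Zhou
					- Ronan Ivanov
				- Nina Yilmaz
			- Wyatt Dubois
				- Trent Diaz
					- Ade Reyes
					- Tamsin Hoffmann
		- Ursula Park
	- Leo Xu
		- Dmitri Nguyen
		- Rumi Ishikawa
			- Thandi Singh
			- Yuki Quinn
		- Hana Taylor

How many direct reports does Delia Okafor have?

3

Delia Okafor directly manages Bao Usman, Lucia Sato, Nina Yilmaz. That is 3 direct reports.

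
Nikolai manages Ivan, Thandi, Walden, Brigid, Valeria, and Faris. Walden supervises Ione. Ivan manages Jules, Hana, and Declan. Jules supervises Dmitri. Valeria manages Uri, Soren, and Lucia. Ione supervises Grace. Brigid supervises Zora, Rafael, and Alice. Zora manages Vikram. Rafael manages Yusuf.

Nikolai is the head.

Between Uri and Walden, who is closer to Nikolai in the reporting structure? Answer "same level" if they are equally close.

Walden

Uri is 2 levels below Nikolai; Walden is 1. Walden is higher.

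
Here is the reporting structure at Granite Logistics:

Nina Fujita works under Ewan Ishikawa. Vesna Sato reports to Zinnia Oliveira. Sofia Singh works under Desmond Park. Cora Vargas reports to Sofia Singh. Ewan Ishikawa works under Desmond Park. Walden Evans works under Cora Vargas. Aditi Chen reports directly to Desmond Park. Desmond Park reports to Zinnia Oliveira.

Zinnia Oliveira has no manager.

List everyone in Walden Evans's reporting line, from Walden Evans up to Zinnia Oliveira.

Walden Evans -> Cora Vargas -> Sofia Singh -> Desmond Park -> Zinnia Oliveira

Walden Evans reports to Cora Vargas. Cora Vargas reports to Sofia Singh. Sofia Singh reports to Desmond Park. Desmond Park reports to Zinnia Oliveira. Zinnia Oliveira is at the top.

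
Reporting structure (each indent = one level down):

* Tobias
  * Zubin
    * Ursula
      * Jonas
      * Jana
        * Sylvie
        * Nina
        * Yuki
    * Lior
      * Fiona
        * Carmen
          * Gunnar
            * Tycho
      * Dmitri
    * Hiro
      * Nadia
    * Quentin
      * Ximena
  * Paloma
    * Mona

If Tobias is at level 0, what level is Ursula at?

Chain from Ursula up to Tobias: Ursula → Zubin → Tobias. That is 2 steps up, so Ursula is 2 levels below Tobias.

2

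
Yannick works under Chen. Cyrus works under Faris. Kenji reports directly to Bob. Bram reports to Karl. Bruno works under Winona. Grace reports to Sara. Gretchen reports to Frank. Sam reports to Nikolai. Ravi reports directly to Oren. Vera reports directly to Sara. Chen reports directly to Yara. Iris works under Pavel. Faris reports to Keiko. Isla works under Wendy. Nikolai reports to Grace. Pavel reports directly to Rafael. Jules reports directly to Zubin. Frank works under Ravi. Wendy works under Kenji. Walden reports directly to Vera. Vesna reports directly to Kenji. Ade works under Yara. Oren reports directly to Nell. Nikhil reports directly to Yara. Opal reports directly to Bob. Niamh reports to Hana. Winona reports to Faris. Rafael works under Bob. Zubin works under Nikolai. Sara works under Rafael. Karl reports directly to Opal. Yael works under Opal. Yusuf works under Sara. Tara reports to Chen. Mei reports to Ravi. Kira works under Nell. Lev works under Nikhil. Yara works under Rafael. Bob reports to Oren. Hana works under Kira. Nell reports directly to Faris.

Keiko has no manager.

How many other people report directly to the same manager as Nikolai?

0

Nikolai reports to Grace, and Grace has no other direct reports. Nikolai has 0 peers.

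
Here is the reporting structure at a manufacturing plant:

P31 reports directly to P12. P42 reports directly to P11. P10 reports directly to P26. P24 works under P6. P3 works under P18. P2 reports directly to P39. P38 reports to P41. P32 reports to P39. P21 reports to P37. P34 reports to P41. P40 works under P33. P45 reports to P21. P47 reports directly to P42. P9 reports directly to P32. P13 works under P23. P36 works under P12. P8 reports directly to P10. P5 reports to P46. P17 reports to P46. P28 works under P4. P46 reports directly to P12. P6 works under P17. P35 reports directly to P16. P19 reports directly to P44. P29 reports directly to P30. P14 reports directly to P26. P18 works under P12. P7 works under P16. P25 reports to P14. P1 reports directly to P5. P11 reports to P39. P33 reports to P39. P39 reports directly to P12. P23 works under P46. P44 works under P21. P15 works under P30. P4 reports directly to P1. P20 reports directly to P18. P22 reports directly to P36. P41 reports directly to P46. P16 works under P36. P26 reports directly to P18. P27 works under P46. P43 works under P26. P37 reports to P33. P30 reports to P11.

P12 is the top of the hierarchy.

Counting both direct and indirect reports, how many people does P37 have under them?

P37 directly manages P21. Under P21: P44, P19, P45 (3). That's 4 in total.

4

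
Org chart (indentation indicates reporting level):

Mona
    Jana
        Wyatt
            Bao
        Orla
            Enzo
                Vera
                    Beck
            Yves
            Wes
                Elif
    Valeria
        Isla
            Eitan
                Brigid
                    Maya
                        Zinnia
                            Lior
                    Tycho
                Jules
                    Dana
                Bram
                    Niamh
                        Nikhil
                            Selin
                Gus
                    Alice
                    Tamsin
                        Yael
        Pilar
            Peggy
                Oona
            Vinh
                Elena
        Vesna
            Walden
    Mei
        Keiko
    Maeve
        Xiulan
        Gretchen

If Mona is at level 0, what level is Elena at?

4

Chain from Elena up to Mona: Elena → Vinh → Pilar → Valeria → Mona. That is 4 steps up, so Elena is 4 levels below Mona.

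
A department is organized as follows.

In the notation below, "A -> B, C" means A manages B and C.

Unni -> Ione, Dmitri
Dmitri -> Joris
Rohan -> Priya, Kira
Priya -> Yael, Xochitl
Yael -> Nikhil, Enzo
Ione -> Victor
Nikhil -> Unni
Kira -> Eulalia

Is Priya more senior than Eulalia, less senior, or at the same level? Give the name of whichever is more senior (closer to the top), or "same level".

Priya

Priya is 1 level below Rohan; Eulalia is 2. Priya is higher.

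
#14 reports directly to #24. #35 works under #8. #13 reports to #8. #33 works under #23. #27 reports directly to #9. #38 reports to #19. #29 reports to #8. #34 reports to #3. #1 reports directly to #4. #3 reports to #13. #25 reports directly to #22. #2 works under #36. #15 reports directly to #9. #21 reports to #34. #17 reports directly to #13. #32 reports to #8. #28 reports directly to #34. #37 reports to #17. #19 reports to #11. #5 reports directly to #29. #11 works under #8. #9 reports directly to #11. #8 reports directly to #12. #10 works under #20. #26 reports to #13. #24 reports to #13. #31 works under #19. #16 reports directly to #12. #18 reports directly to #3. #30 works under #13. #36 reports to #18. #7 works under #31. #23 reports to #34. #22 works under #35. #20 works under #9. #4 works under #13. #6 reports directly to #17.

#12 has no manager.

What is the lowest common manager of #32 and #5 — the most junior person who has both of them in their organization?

#32's chain of managers is #8, #12. #5's chain of managers is #29, #8, #12. The first manager that appears in both chains is #8.

#8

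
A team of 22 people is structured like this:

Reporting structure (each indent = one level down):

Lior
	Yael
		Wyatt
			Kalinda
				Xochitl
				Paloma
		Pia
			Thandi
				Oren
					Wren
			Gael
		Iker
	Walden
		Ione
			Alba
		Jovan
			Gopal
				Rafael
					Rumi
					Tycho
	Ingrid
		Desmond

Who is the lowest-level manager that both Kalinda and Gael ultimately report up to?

Yael

Kalinda's chain of managers is Wyatt, Yael, Lior. Gael's chain of managers is Pia, Yael, Lior. The first manager that appears in both chains is Yael.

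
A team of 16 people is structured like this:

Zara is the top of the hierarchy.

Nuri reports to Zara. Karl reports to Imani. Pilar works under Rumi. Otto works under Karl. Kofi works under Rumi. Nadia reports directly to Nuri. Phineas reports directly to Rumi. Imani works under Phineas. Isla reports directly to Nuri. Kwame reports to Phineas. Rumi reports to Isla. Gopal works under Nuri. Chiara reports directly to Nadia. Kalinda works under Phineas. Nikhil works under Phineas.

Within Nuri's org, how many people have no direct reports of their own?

The people in Nuri's organization with no one reporting to them are Pilar, Kofi, Kalinda, Kwame, Nikhil, Otto, Chiara, Gopal. That is 8.

8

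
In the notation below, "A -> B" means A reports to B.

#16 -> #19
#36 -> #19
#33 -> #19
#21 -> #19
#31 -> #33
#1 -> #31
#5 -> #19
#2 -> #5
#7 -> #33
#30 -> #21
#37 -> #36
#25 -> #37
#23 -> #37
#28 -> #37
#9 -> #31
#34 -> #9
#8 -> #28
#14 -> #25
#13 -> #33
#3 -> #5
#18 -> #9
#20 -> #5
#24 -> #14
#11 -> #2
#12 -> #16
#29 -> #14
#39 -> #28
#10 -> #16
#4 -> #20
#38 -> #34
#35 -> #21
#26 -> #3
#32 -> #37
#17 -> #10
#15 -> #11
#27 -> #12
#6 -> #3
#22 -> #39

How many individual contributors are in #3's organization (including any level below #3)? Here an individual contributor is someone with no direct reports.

2

The people in #3's organization with no one reporting to them are #6, #26. That is 2.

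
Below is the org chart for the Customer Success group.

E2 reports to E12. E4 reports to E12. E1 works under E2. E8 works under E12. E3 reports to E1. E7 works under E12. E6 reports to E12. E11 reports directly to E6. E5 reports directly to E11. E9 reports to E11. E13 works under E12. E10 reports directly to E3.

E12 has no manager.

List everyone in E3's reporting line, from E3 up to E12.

E3 reports to E1. E1 reports to E2. E2 reports to E12. E12 is at the top.

E3 -> E1 -> E2 -> E12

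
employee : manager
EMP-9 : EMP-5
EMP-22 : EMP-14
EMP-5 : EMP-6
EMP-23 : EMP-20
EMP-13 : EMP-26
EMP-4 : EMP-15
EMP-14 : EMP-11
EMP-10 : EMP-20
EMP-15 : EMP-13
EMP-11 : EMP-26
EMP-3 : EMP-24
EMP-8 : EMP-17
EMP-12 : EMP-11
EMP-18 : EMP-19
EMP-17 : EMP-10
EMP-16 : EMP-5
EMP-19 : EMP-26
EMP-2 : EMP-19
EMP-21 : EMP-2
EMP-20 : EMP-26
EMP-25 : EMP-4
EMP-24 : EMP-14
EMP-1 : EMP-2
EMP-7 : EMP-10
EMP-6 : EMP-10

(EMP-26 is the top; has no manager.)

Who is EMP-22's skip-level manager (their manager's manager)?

EMP-22 reports to EMP-14, and EMP-14 reports to EMP-11. So EMP-22's skip-level manager is EMP-11.

EMP-11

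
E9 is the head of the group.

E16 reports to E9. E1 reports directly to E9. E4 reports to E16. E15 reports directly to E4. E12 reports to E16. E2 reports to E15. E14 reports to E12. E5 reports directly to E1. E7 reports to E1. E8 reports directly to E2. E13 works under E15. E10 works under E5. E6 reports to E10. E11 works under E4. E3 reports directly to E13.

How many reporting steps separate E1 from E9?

1

Chain from E1 up to E9: E1 → E9. That is 1 step up, so E1 is 1 level below E9.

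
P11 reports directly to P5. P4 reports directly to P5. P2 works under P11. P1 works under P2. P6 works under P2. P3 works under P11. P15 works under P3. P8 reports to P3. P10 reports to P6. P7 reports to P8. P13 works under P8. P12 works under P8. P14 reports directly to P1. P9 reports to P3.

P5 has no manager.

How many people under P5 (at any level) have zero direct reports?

8

The people in P5's organization with no one reporting to them are P4, P9, P12, P13, P7, P15, P10, P14. That is 8.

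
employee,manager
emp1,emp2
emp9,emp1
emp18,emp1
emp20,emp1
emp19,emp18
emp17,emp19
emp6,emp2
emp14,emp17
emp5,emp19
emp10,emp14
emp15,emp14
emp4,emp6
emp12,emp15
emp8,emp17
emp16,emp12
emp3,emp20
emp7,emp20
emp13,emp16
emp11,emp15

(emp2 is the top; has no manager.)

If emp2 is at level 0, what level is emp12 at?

7

Chain from emp12 up to emp2: emp12 → emp15 → emp14 → emp17 → emp19 → emp18 → emp1 → emp2. That is 7 steps up, so emp12 is 7 levels below emp2.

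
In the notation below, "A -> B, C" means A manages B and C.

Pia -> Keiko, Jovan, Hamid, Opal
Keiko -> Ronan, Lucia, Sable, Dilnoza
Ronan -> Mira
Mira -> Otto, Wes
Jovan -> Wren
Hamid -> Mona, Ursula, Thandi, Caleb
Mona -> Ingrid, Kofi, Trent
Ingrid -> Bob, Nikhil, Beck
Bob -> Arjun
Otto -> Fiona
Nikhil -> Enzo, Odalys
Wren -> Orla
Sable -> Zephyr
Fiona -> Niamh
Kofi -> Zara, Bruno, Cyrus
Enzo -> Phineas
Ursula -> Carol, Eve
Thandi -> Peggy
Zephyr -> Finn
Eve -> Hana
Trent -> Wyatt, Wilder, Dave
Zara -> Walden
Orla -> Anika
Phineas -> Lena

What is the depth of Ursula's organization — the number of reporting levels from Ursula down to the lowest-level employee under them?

2

The longest chain under Ursula runs Ursula → Eve → Hana, which is 2 levels below Ursula.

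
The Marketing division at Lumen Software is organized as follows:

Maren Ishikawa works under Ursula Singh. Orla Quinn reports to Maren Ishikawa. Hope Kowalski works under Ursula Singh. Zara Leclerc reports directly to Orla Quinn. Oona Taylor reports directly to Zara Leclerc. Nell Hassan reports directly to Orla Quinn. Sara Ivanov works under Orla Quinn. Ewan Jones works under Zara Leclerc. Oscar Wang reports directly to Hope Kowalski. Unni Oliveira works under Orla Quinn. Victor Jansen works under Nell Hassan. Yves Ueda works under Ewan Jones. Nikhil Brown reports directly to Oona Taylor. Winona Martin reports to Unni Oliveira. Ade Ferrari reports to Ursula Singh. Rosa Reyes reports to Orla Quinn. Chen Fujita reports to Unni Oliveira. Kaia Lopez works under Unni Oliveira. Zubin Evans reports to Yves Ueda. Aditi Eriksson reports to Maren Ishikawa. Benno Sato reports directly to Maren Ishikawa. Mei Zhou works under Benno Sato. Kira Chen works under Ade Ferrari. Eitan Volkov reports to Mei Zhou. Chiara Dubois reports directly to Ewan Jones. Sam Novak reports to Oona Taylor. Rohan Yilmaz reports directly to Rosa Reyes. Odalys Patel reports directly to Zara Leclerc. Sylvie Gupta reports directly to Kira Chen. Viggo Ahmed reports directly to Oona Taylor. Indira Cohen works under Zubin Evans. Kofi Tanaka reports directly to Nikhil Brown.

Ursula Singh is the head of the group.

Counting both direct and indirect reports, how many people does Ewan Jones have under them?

4

Ewan Jones directly manages Yves Ueda, Chiara Dubois. Under Yves Ueda: Zubin Evans, Indira Cohen (2). Chiara Dubois has no reports. So Ewan Jones's organization is 2 direct reports plus everyone under them: 3 + 1 = 4.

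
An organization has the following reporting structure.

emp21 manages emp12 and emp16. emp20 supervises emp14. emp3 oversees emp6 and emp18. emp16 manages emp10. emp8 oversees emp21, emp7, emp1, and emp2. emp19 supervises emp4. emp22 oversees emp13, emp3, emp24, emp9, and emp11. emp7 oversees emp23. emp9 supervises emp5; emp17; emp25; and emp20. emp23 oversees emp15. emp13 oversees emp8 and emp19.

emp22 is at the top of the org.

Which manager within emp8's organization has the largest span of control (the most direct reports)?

emp8

Direct-report counts within emp8's organization: emp8 has 4; emp7 has 1; emp23 has 1; emp21 has 2; emp16 has 1. The largest is 4, held by emp8.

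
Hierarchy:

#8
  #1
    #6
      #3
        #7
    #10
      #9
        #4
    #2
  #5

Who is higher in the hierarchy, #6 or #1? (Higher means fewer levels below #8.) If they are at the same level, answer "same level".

#6 is 2 levels below #8; #1 is 1. #1 is higher.

#1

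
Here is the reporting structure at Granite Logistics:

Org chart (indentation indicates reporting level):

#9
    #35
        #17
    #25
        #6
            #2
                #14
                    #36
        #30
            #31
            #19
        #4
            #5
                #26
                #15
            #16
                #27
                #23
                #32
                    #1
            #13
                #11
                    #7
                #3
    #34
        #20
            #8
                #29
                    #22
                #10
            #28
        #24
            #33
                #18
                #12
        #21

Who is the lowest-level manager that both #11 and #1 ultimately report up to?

#4

#11's chain of managers is #13, #4, #25, #9. #1's chain of managers is #32, #16, #4, #25, #9. The first manager that appears in both chains is #4.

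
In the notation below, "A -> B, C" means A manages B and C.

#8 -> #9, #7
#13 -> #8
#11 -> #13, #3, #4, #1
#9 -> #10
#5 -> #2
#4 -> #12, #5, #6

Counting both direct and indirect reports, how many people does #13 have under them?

#13 directly manages #8. Under #8: #7, #9, #10 (3). That's 4 in total.

4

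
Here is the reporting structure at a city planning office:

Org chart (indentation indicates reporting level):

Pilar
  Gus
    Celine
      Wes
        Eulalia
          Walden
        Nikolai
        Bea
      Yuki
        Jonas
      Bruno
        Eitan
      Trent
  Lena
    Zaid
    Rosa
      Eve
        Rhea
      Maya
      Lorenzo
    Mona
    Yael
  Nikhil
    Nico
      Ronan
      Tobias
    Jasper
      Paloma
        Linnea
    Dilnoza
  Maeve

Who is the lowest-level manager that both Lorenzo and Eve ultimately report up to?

Rosa

Lorenzo's chain of managers is Rosa, Lena, Pilar. Eve's chain of managers is Rosa, Lena, Pilar. The first manager that appears in both chains is Rosa.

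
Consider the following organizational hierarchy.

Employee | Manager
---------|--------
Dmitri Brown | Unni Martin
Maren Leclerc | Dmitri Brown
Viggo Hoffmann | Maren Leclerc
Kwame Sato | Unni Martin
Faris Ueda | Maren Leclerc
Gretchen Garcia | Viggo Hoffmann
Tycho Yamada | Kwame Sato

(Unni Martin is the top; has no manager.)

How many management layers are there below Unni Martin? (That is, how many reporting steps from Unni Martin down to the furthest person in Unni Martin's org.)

The longest chain under Unni Martin runs Unni Martin → Dmitri Brown → Maren Leclerc → Viggo Hoffmann → Gretchen Garcia, which is 4 levels below Unni Martin.

4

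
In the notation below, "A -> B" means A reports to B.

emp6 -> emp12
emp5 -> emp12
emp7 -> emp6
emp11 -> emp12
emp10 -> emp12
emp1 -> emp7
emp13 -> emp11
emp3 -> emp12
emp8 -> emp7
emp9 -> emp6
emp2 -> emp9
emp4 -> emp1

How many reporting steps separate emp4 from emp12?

Chain from emp4 up to emp12: emp4 → emp1 → emp7 → emp6 → emp12. That is 4 steps up, so emp4 is 4 levels below emp12.

4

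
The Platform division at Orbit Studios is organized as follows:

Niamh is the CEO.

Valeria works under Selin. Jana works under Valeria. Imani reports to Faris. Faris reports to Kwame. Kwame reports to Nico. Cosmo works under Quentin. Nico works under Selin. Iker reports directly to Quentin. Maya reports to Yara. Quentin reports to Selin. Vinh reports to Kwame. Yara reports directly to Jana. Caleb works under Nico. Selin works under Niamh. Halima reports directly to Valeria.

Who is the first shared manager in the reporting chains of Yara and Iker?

Selin

Yara's chain of managers is Jana, Valeria, Selin, Niamh. Iker's chain of managers is Quentin, Selin, Niamh. The first manager that appears in both chains is Selin.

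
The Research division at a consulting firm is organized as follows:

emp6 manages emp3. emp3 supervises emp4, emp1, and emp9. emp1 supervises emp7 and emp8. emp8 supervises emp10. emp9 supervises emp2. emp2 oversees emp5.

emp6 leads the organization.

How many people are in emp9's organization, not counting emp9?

2

emp9 directly manages emp2. Under emp2: emp5 (1). That's 2 in total.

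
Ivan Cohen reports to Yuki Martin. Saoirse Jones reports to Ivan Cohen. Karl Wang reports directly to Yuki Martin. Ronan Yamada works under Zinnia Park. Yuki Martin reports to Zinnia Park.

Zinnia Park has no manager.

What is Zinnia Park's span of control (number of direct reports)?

Zinnia Park directly manages Ronan Yamada, Yuki Martin. That is 2 direct reports.

2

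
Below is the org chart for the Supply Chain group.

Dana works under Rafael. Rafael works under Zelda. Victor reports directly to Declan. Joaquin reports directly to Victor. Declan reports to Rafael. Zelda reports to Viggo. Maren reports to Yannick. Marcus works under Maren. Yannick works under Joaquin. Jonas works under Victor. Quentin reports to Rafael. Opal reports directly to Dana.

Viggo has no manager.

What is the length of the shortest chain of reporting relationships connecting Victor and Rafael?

Victor is in Rafael's organization: the chain from Victor up to Rafael is Victor → Declan → Rafael, which is 2 links.

2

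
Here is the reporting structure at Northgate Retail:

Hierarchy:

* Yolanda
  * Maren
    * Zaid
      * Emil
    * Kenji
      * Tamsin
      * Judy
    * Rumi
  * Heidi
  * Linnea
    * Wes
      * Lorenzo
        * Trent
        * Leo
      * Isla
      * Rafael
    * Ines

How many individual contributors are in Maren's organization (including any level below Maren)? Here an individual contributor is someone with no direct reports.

The people in Maren's organization with no one reporting to them are Rumi, Judy, Tamsin, Emil. That is 4.

4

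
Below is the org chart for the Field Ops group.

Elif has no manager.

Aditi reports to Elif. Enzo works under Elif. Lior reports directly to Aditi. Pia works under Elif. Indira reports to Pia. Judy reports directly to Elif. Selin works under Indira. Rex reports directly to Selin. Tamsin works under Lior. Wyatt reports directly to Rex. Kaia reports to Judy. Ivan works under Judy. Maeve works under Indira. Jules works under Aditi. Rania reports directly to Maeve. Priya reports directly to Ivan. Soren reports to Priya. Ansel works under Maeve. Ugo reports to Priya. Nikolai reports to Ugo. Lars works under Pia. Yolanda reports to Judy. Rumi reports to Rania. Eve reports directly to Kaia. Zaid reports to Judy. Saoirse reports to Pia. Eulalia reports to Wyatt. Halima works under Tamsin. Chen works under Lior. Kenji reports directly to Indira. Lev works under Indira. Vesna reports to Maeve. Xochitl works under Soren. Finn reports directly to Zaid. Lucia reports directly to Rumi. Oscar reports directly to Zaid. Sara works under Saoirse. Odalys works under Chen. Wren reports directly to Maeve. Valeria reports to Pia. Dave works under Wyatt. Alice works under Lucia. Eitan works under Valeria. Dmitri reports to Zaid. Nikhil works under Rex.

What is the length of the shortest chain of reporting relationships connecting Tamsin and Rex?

7

Tamsin is 3 levels below Elif, and Rex is 4 levels below Elif (their lowest common manager). The shortest path runs up from Tamsin to Elif and back down to Rex: 3 + 4 = 7 links.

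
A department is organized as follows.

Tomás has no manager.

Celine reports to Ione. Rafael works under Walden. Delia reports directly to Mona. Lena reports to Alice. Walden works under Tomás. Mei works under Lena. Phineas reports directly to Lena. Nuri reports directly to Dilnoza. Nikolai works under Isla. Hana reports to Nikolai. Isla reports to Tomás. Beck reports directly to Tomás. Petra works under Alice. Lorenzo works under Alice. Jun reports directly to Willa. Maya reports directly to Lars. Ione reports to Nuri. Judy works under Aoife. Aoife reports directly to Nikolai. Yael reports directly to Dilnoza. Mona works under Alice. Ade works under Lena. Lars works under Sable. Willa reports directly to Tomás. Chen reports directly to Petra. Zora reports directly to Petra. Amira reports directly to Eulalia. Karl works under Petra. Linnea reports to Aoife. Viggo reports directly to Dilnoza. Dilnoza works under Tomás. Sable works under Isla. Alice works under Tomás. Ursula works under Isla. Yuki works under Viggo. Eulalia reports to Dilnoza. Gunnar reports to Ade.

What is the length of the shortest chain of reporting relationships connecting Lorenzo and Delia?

Lorenzo is 1 level below Alice, and Delia is 2 levels below Alice (their lowest common manager). The shortest path runs up from Lorenzo to Alice and back down to Delia: 1 + 2 = 3 links.

3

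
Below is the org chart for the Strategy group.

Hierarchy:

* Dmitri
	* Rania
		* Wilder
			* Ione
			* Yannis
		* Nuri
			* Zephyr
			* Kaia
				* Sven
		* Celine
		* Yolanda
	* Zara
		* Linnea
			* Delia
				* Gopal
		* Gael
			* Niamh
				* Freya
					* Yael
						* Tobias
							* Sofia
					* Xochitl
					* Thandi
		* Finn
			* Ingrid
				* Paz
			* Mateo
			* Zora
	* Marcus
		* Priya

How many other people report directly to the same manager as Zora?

Zora reports to Finn. Finn's other direct reports are Ingrid, Mateo — 2 peers.

2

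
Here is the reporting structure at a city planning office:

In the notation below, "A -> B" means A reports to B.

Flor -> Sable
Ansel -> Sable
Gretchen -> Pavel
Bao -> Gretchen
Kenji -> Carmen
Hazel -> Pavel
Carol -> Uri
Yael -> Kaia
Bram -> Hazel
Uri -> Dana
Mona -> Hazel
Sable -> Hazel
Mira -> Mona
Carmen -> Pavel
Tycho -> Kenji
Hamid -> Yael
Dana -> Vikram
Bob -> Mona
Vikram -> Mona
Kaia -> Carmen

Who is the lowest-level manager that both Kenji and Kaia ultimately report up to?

Kenji's chain of managers is Carmen, Pavel. Kaia's chain of managers is Carmen, Pavel. The first manager that appears in both chains is Carmen.

Carmen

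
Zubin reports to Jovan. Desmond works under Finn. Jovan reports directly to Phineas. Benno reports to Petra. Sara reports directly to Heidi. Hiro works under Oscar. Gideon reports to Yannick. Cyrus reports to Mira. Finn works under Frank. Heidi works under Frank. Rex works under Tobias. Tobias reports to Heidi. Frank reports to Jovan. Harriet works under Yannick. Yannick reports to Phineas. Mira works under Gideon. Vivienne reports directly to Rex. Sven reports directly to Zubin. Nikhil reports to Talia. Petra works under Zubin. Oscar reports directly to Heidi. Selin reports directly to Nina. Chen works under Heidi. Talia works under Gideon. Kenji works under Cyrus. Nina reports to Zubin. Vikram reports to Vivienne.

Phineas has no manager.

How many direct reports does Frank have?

2

Frank directly manages Heidi, Finn. That is 2 direct reports.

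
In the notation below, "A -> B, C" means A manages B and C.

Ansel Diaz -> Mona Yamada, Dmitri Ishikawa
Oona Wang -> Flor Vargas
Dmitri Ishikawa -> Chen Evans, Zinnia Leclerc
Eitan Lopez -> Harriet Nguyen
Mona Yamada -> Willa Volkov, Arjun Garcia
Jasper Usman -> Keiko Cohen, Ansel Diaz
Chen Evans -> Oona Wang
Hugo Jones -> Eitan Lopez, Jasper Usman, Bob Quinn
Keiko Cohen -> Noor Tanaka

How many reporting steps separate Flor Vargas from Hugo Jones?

6

Chain from Flor Vargas up to Hugo Jones: Flor Vargas → Oona Wang → Chen Evans → Dmitri Ishikawa → Ansel Diaz → Jasper Usman → Hugo Jones. That is 6 steps up, so Flor Vargas is 6 levels below Hugo Jones.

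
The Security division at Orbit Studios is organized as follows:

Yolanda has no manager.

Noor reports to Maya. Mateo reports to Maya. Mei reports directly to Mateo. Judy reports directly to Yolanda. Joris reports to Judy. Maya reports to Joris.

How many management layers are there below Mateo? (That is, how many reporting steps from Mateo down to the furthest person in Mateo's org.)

1

The longest chain under Mateo runs Mateo → Mei, which is 1 level below Mateo.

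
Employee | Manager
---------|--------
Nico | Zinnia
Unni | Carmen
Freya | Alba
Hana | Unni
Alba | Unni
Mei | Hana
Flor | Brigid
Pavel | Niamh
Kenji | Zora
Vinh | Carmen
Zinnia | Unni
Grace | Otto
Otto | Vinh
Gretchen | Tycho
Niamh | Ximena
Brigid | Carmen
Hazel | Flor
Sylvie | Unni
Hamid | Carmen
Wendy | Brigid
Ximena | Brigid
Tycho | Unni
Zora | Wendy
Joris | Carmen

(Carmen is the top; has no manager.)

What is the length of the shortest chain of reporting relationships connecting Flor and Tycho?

4

Flor is 2 levels below Carmen, and Tycho is 2 levels below Carmen (their lowest common manager). The shortest path runs up from Flor to Carmen and back down to Tycho: 2 + 2 = 4 links.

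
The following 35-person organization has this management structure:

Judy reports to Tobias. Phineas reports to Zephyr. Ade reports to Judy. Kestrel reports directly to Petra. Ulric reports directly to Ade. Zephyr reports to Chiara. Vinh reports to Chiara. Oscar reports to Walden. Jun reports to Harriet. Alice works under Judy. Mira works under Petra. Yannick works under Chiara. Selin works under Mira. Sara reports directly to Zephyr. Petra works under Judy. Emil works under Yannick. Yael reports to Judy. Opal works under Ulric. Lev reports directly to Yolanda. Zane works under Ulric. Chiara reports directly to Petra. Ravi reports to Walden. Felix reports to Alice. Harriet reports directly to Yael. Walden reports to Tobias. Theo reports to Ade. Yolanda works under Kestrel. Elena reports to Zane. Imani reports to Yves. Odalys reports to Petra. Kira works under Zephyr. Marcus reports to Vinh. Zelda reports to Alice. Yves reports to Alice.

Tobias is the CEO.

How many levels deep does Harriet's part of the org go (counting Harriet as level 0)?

1

The longest chain under Harriet runs Harriet → Jun, which is 1 level below Harriet.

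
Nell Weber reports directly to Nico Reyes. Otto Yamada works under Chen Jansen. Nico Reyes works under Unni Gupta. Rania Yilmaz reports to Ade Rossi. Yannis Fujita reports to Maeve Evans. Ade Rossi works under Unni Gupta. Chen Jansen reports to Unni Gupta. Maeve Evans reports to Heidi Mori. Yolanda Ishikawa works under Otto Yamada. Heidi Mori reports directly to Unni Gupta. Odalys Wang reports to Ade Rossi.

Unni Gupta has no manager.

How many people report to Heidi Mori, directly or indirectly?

Heidi Mori directly manages Maeve Evans. Under Maeve Evans: Yannis Fujita (1). That's 2 in total.

2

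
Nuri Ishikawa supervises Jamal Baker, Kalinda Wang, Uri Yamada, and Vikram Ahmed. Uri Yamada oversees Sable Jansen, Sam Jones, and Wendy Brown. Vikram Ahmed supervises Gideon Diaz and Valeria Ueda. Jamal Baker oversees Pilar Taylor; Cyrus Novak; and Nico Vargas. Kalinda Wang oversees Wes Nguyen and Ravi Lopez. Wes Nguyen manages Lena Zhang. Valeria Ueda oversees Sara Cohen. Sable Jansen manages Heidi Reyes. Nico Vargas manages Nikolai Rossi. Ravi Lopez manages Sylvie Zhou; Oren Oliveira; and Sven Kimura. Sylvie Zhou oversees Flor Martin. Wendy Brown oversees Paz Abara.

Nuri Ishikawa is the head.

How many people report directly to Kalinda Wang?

Kalinda Wang directly manages Wes Nguyen, Ravi Lopez. That is 2 direct reports.

2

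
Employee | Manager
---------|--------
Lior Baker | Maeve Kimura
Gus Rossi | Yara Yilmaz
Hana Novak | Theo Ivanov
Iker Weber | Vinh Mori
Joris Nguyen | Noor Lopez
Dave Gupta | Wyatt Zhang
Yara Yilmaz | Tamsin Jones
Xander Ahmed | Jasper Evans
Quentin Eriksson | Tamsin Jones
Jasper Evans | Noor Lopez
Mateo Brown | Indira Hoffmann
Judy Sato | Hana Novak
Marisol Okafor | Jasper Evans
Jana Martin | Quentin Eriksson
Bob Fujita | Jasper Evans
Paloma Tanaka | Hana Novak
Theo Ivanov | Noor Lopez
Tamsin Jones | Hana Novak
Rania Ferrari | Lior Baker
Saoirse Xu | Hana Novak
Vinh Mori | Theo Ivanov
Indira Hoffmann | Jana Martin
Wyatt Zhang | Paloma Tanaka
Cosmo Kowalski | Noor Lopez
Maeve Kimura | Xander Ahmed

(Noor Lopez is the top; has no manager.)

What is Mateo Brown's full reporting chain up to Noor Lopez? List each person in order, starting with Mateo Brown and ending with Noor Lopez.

Mateo Brown -> Indira Hoffmann -> Jana Martin -> Quentin Eriksson -> Tamsin Jones -> Hana Novak -> Theo Ivanov -> Noor Lopez

Mateo Brown reports to Indira Hoffmann. Indira Hoffmann reports to Jana Martin. Jana Martin reports to Quentin Eriksson. Quentin Eriksson reports to Tamsin Jones. Tamsin Jones reports to Hana Novak. Hana Novak reports to Theo Ivanov. Theo Ivanov reports to Noor Lopez. Noor Lopez is at the top.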